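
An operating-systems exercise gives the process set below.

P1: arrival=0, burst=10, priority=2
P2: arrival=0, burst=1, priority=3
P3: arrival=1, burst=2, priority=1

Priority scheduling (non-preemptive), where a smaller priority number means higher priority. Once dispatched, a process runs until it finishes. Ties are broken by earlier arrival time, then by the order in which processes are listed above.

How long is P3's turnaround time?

Gantt: | P1 0-10 | P3 10-12 | P2 12-13 |
Completion: P1=10  P2=13  P3=12
Turnaround(P3) = completion − arrival = 12 − 1 = 11

11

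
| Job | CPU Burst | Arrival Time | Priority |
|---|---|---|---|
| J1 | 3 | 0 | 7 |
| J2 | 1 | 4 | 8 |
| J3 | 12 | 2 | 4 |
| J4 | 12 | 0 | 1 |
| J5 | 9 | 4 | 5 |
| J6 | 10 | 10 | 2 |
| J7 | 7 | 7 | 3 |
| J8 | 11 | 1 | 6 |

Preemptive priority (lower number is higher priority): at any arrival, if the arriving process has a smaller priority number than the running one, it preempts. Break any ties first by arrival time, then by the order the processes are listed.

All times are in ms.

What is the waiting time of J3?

27

Gantt: | J4 0-12 | J6 12-22 | J7 22-29 | J3 29-41 | J5 41-50 | J8 50-61 | J1 61-64 | J2 64-65 |
Completion: J1=64  J2=65  J3=41  J4=12  J5=50  J6=22  J7=29  J8=61
Turnaround (C−A): J1=64  J2=61  J3=39  J4=12  J5=46  J6=12  J7=22  J8=60
Waiting(J3) = turnaround − burst = 39 − 12 = 27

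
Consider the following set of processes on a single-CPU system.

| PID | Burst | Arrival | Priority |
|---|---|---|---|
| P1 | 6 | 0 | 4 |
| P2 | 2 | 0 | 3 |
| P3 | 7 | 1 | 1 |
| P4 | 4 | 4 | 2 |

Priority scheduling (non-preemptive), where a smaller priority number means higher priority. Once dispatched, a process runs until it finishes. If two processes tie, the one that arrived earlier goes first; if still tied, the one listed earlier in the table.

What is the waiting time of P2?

Gantt: | P2 0-2 | P3 2-9 | P4 9-13 | P1 13-19 |
Completion: P1=19  P2=2  P3=9  P4=13
Turnaround (C−A): P1=19  P2=2  P3=8  P4=9
Waiting(P2) = turnaround − burst = 2 − 2 = 0

0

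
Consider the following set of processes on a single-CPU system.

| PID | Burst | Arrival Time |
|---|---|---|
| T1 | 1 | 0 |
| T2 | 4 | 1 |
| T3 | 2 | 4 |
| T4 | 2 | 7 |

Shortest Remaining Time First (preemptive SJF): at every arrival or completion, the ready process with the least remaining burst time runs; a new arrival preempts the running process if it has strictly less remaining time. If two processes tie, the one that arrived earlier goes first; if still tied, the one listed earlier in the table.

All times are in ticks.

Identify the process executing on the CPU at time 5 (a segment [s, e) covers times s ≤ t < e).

T3

Schedule: | T1 0-1 | T2 1-5 | T3 5-7 | T4 7-9 |
Completion: T1=1  T2=5  T3=7  T4=9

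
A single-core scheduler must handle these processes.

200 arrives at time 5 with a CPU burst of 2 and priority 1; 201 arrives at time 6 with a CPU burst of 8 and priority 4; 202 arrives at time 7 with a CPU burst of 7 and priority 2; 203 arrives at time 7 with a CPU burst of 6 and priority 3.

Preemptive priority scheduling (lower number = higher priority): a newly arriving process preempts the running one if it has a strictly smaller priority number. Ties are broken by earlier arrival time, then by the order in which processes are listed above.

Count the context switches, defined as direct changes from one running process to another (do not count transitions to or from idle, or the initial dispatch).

Timeline: | idle 0-5 | 200 5-7 | 202 7-14 | 203 14-20 | 201 20-28 |
Completion: 200=7  201=28  202=14  203=20
Turnaround (C−A): 200=2  201=22  202=7  203=13

3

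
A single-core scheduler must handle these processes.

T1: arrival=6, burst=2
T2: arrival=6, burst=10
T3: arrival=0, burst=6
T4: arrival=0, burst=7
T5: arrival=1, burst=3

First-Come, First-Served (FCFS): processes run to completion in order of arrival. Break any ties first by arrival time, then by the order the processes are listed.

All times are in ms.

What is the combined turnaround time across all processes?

68

Gantt: | T3 0-6 | T4 6-13 | T5 13-16 | T1 16-18 | T2 18-28 |
Completion: T1=18  T2=28  T3=6  T4=13  T5=16
Turnaround (C−A): T1=12  T2=22  T3=6  T4=13  T5=15
Turnaround = completion − arrival: T1=12, T2=22, T3=6, T4=13, T5=15
Total turnaround = 12 + 22 + 6 + 13 + 15 = 68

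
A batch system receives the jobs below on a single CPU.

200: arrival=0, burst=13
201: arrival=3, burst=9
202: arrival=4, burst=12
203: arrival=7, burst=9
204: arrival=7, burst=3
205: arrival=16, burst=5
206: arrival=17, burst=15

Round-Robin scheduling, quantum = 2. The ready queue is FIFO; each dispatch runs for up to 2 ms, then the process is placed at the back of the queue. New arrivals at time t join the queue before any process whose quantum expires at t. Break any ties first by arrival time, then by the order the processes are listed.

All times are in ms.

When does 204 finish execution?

27

Timeline: | 200 0-4 | 201 4-6 | 202 6-8 | 200 8-10 | 201 10-12 | 203 12-14 | 204 14-16 | 202 16-18 | 200 18-20 | 201 20-22 | 203 22-24 | 205 24-26 | 204 26-27 | 206 27-29 | 202 29-31 | 200 31-33 | 201 33-35 | 203 35-37 | 205 37-39 | 206 39-41 | 202 41-43 | 200 43-45 | 201 45-46 | 203 46-48 | 205 48-49 | 206 49-51 | 202 51-53 | 200 53-54 | 203 54-55 | 206 55-57 | 202 57-59 | 206 59-66 |
Completion: 200=54  201=46  202=59  203=55  204=27  205=49  206=66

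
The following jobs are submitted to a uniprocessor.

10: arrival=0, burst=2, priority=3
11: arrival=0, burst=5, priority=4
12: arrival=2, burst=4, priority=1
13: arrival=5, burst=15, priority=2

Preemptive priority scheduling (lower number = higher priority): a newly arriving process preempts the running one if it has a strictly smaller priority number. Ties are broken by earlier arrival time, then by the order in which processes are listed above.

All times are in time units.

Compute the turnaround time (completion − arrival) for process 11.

26

Timeline: | 10 0-2 | 12 2-6 | 13 6-21 | 11 21-26 |
Completion: 10=2  11=26  12=6  13=21
Turnaround(11) = completion − arrival = 26 − 0 = 26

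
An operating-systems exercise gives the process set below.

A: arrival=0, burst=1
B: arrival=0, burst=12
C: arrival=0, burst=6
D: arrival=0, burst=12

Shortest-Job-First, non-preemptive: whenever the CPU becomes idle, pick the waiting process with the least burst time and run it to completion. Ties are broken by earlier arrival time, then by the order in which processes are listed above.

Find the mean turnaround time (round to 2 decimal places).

14.50

Schedule: | A 0-1 | C 1-7 | B 7-19 | D 19-31 |
Completion: A=1  B=19  C=7  D=31
Turnaround (C−A): A=1  B=19  C=7  D=31
Turnaround times: A=1, B=19, C=7, D=31
Average turnaround = (1+19+7+31) / 4 = 58/4 = 14.50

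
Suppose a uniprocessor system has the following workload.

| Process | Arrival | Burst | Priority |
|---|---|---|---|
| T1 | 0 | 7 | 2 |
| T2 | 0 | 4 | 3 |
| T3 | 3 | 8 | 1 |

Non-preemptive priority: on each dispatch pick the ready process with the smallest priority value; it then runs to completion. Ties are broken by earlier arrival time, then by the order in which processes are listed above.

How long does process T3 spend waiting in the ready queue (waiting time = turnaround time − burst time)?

4

Schedule: | T1 0-7 | T3 7-15 | T2 15-19 |
Completion: T1=7  T2=19  T3=15
Turnaround (C−A): T1=7  T2=19  T3=12
Waiting(T3) = turnaround − burst = 12 − 8 = 4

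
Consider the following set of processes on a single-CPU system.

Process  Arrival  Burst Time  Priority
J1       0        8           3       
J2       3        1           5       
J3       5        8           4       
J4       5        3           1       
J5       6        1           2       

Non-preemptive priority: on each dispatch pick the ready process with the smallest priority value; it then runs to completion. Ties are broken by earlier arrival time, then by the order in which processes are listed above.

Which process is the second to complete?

Gantt: | J1 0-8 | J4 8-11 | J5 11-12 | J3 12-20 | J2 20-21 |
Completion: J1=8  J2=21  J3=20  J4=11  J5=12
Finish order: J1 → J4 → J5 → J3 → J2

J4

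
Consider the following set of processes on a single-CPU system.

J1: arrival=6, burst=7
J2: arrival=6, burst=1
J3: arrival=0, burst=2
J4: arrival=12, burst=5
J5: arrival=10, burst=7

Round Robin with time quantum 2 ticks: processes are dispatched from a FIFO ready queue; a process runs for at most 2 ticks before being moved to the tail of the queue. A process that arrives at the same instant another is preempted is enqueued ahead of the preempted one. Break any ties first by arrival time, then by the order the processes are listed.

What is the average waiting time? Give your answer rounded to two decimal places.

Gantt: | J3 0-2 | idle 2-6 | J1 6-8 | J2 8-9 | J1 9-11 | J5 11-13 | J1 13-15 | J4 15-17 | J5 17-19 | J1 19-20 | J4 20-22 | J5 22-24 | J4 24-25 | J5 25-26 |
Completion: J1=20  J2=9  J3=2  J4=25  J5=26
Turnaround (C−A): J1=14  J2=3  J3=2  J4=13  J5=16
Waiting times: J1=7, J2=2, J3=0, J4=8, J5=9
Average waiting = (7+2+0+8+9) / 5 = 26/5 = 5.20

5.20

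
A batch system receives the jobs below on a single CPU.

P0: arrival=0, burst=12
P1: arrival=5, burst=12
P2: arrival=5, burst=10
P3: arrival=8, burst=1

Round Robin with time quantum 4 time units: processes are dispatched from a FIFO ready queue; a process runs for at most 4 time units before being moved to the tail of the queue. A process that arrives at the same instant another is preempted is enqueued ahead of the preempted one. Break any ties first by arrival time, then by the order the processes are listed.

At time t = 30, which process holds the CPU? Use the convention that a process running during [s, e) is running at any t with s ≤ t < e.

Timeline: | P0 0-8 | P1 8-12 | P2 12-16 | P3 16-17 | P0 17-21 | P1 21-25 | P2 25-29 | P1 29-33 | P2 33-35 |
Completion: P0=21  P1=33  P2=35  P3=17
Turnaround (C−A): P0=21  P1=28  P2=30  P3=9

P1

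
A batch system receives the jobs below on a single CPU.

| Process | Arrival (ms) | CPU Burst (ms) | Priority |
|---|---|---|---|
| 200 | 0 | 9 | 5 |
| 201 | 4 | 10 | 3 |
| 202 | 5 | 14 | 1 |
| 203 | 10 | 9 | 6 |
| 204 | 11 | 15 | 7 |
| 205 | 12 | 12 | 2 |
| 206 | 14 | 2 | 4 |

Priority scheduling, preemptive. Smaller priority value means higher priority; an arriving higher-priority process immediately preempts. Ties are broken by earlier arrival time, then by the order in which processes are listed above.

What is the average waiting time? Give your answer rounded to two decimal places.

Timeline: | 200 0-4 | 201 4-5 | 202 5-19 | 205 19-31 | 201 31-40 | 206 40-42 | 200 42-47 | 203 47-56 | 204 56-71 |
Completion: 200=47  201=40  202=19  203=56  204=71  205=31  206=42
Turnaround (C−A): 200=47  201=36  202=14  203=46  204=60  205=19  206=28
Waiting times: 200=38, 201=26, 202=0, 203=37, 204=45, 205=7, 206=26
Average waiting = (38+26+0+37+45+7+26) / 7 = 179/7 = 25.57

25.57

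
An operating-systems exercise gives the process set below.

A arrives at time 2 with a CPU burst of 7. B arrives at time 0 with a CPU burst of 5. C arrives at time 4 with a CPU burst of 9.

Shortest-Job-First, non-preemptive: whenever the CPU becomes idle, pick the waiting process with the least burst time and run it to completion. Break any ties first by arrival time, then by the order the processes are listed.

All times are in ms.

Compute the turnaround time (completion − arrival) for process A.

Schedule: | B 0-5 | A 5-12 | C 12-21 |
Completion: A=12  B=5  C=21
Turnaround(A) = completion − arrival = 12 − 2 = 10

10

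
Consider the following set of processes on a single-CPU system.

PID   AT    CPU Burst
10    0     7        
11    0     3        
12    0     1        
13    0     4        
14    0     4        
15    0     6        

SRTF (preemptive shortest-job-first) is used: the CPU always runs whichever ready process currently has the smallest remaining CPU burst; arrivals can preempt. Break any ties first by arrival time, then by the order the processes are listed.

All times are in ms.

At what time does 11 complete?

Gantt: | 12 0-1 | 11 1-4 | 13 4-8 | 14 8-12 | 15 12-18 | 10 18-25 |
Completion: 10=25  11=4  12=1  13=8  14=12  15=18

4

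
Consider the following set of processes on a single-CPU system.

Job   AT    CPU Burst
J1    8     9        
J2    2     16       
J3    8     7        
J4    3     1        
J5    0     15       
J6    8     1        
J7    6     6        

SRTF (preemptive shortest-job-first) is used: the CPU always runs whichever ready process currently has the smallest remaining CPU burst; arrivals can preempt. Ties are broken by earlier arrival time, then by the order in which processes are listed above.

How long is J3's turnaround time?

12

Gantt: | J5 0-3 | J4 3-4 | J5 4-6 | J7 6-8 | J6 8-9 | J7 9-13 | J3 13-20 | J1 20-29 | J5 29-39 | J2 39-55 |
Completion: J1=29  J2=55  J3=20  J4=4  J5=39  J6=9  J7=13
Turnaround (C−A): J1=21  J2=53  J3=12  J4=1  J5=39  J6=1  J7=7
Turnaround(J3) = completion − arrival = 20 − 8 = 12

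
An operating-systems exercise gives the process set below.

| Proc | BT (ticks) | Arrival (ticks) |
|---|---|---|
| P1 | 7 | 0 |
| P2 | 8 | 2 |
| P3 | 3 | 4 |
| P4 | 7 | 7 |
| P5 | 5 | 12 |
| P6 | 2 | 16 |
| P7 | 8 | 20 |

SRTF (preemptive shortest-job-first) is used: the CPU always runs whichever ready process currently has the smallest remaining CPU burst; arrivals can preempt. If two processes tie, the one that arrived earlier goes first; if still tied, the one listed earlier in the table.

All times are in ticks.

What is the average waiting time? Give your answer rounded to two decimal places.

Schedule: | P1 0-7 | P3 7-10 | P4 10-17 | P6 17-19 | P5 19-24 | P2 24-32 | P7 32-40 |
Completion: P1=7  P2=32  P3=10  P4=17  P5=24  P6=19  P7=40
Waiting times: P1=0, P2=22, P3=3, P4=3, P5=7, P6=1, P7=12
Average waiting = (0+22+3+3+7+1+12) / 7 = 48/7 = 6.86

6.86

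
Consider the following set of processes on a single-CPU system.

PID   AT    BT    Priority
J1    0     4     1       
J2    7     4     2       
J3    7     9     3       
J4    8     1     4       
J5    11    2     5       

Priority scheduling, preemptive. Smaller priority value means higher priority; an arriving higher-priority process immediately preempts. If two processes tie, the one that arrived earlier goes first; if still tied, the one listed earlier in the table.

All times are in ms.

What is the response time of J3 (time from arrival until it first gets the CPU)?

Schedule: | J1 0-4 | idle 4-7 | J2 7-11 | J3 11-20 | J4 20-21 | J5 21-23 |
Completion: J1=4  J2=11  J3=20  J4=21  J5=23
Response(J3) = first start − arrival = 11 − 7 = 4

4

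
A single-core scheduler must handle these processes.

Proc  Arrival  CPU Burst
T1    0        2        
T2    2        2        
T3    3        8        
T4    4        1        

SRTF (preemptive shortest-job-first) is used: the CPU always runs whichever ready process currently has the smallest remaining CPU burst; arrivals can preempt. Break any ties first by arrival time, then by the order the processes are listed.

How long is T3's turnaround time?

10

Schedule: | T1 0-2 | T2 2-4 | T4 4-5 | T3 5-13 |
Completion: T1=2  T2=4  T3=13  T4=5
Turnaround(T3) = completion − arrival = 13 − 3 = 10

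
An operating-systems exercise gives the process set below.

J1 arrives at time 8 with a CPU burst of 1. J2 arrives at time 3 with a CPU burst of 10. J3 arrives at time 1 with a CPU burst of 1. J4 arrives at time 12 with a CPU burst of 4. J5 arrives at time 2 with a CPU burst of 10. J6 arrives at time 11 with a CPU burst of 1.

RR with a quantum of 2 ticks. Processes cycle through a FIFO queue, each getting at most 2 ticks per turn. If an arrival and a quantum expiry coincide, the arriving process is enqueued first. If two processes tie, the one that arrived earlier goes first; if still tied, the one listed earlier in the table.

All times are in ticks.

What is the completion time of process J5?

26

Timeline: | idle 0-1 | J3 1-2 | J5 2-4 | J2 4-6 | J5 6-8 | J2 8-10 | J1 10-11 | J5 11-13 | J2 13-15 | J6 15-16 | J4 16-18 | J5 18-20 | J2 20-22 | J4 22-24 | J5 24-26 | J2 26-28 |
Completion: J1=11  J2=28  J3=2  J4=24  J5=26  J6=16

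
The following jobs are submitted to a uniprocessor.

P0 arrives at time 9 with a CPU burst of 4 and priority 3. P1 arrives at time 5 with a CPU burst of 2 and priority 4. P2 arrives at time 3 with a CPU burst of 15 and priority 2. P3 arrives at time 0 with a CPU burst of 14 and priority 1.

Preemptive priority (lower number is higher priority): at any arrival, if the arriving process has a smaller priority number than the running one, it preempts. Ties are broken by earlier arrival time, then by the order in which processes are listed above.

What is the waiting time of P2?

Timeline: | P3 0-14 | P2 14-29 | P0 29-33 | P1 33-35 |
Completion: P0=33  P1=35  P2=29  P3=14
Turnaround (C−A): P0=24  P1=30  P2=26  P3=14
Waiting(P2) = turnaround − burst = 26 − 15 = 11

11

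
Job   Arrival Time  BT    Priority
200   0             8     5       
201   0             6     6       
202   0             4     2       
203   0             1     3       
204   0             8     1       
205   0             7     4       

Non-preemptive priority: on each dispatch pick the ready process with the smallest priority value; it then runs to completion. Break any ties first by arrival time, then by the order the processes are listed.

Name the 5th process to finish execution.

Timeline: | 204 0-8 | 202 8-12 | 203 12-13 | 205 13-20 | 200 20-28 | 201 28-34 |
Completion: 200=28  201=34  202=12  203=13  204=8  205=20
Turnaround (C−A): 200=28  201=34  202=12  203=13  204=8  205=20
Finish order: 204 → 202 → 203 → 205 → 200 → 201

200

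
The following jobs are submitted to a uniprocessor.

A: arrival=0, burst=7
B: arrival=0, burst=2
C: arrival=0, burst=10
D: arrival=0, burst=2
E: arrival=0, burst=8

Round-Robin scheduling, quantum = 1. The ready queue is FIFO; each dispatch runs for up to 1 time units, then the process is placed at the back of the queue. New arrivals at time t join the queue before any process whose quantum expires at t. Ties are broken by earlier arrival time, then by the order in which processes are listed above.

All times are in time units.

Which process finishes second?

D

Timeline: | A 0-1 | B 1-2 | C 2-3 | D 3-4 | E 4-5 | A 5-6 | B 6-7 | C 7-8 | D 8-9 | E 9-10 | A 10-11 | C 11-12 | E 12-13 | A 13-14 | C 14-15 | E 15-16 | A 16-17 | C 17-18 | E 18-19 | A 19-20 | C 20-21 | E 21-22 | A 22-23 | C 23-24 | E 24-25 | C 25-26 | E 26-27 | C 27-29 |
Completion: A=23  B=7  C=29  D=9  E=27
Finish order: B → D → A → E → C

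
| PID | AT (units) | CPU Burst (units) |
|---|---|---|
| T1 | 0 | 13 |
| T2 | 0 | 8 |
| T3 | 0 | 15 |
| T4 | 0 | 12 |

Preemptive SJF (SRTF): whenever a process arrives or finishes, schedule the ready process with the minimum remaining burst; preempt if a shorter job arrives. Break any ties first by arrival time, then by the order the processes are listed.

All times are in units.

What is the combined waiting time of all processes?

61

Schedule: | T2 0-8 | T4 8-20 | T1 20-33 | T3 33-48 |
Completion: T1=33  T2=8  T3=48  T4=20
Turnaround (C−A): T1=33  T2=8  T3=48  T4=20
Waiting = turnaround − burst: T1=20, T2=0, T3=33, T4=8
Total waiting = 20 + 0 + 33 + 8 = 61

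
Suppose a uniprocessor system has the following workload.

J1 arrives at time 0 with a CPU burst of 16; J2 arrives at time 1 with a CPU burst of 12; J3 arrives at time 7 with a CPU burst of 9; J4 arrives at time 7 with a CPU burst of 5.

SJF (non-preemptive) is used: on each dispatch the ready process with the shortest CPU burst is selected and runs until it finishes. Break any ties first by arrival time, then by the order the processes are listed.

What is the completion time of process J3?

30

Schedule: | J1 0-16 | J4 16-21 | J3 21-30 | J2 30-42 |
Completion: J1=16  J2=42  J3=30  J4=21
Turnaround (C−A): J1=16  J2=41  J3=23  J4=14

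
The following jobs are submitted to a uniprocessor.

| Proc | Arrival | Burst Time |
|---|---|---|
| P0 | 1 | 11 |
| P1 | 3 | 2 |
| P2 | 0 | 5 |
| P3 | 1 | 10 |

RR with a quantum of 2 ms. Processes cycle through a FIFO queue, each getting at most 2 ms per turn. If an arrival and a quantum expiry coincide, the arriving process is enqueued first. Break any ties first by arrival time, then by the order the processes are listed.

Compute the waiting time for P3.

16

Gantt: | P2 0-2 | P0 2-4 | P3 4-6 | P2 6-8 | P1 8-10 | P0 10-12 | P3 12-14 | P2 14-15 | P0 15-17 | P3 17-19 | P0 19-21 | P3 21-23 | P0 23-25 | P3 25-27 | P0 27-28 |
Completion: P0=28  P1=10  P2=15  P3=27
Waiting(P3) = turnaround − burst = 26 − 10 = 16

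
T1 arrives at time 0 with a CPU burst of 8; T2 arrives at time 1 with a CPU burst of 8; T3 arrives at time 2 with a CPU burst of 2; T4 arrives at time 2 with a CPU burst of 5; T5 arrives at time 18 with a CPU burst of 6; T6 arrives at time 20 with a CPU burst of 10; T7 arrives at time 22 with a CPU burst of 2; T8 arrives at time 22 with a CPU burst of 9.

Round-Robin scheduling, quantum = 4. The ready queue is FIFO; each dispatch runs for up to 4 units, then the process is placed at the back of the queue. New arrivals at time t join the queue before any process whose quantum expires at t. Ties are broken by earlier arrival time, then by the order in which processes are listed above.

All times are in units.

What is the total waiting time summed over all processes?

107

Gantt: | T1 0-4 | T2 4-8 | T3 8-10 | T4 10-14 | T1 14-18 | T2 18-22 | T4 22-23 | T5 23-27 | T6 27-31 | T7 31-33 | T8 33-37 | T5 37-39 | T6 39-43 | T8 43-47 | T6 47-49 | T8 49-50 |
Completion: T1=18  T2=22  T3=10  T4=23  T5=39  T6=49  T7=33  T8=50
Turnaround (C−A): T1=18  T2=21  T3=8  T4=21  T5=21  T6=29  T7=11  T8=28
Waiting = turnaround − burst: T1=10, T2=13, T3=6, T4=16, T5=15, T6=19, T7=9, T8=19
Total waiting = 10 + 13 + 6 + 16 + 15 + 19 + 9 + 19 = 107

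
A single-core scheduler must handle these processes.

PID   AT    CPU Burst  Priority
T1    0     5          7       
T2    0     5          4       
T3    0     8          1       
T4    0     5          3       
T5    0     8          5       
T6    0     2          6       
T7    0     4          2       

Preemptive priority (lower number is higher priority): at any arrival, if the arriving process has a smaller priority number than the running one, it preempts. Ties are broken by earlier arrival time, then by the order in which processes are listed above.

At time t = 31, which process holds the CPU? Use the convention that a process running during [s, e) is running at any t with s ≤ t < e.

T6

Timeline: | T3 0-8 | T7 8-12 | T4 12-17 | T2 17-22 | T5 22-30 | T6 30-32 | T1 32-37 |
Completion: T1=37  T2=22  T3=8  T4=17  T5=30  T6=32  T7=12
Turnaround (C−A): T1=37  T2=22  T3=8  T4=17  T5=30  T6=32  T7=12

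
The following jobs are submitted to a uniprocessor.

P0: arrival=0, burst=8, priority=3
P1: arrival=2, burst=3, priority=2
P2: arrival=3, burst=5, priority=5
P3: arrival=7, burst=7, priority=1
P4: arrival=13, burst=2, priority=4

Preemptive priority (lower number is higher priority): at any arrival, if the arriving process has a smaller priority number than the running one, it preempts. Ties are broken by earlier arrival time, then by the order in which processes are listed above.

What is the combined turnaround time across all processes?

57

Schedule: | P0 0-2 | P1 2-5 | P0 5-7 | P3 7-14 | P0 14-18 | P4 18-20 | P2 20-25 |
Completion: P0=18  P1=5  P2=25  P3=14  P4=20
Turnaround (C−A): P0=18  P1=3  P2=22  P3=7  P4=7
Turnaround = completion − arrival: P0=18, P1=3, P2=22, P3=7, P4=7
Total turnaround = 18 + 3 + 22 + 7 + 7 = 57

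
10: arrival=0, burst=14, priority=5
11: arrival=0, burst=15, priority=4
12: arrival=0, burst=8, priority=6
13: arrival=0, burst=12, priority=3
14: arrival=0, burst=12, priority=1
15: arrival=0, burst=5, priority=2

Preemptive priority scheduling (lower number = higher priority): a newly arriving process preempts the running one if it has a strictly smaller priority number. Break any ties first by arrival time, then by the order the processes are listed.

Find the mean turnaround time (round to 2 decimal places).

37.67

Gantt: | 14 0-12 | 15 12-17 | 13 17-29 | 11 29-44 | 10 44-58 | 12 58-66 |
Completion: 10=58  11=44  12=66  13=29  14=12  15=17
Turnaround times: 10=58, 11=44, 12=66, 13=29, 14=12, 15=17
Average turnaround = (58+44+66+29+12+17) / 6 = 226/6 = 37.67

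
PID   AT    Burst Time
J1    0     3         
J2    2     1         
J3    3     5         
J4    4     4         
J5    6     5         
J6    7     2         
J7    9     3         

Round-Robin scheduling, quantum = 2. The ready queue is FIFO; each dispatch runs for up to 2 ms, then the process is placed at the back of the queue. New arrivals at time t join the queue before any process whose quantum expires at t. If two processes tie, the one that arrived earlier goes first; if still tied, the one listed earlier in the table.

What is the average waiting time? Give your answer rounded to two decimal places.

7.00

Timeline: | J1 0-2 | J2 2-3 | J1 3-4 | J3 4-6 | J4 6-8 | J5 8-10 | J3 10-12 | J6 12-14 | J4 14-16 | J7 16-18 | J5 18-20 | J3 20-21 | J7 21-22 | J5 22-23 |
Completion: J1=4  J2=3  J3=21  J4=16  J5=23  J6=14  J7=22
Turnaround (C−A): J1=4  J2=1  J3=18  J4=12  J5=17  J6=7  J7=13
Waiting times: J1=1, J2=0, J3=13, J4=8, J5=12, J6=5, J7=10
Average waiting = (1+0+13+8+12+5+10) / 7 = 49/7 = 7.00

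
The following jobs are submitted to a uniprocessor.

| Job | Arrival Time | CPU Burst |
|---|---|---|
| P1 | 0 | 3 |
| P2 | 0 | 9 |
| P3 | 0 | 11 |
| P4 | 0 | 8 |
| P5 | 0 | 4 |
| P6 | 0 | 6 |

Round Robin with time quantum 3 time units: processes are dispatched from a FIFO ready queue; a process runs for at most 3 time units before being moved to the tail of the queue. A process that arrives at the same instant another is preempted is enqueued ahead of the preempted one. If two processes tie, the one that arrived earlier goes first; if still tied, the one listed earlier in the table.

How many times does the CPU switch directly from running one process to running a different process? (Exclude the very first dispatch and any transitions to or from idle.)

14

Gantt: | P1 0-3 | P2 3-6 | P3 6-9 | P4 9-12 | P5 12-15 | P6 15-18 | P2 18-21 | P3 21-24 | P4 24-27 | P5 27-28 | P6 28-31 | P2 31-34 | P3 34-37 | P4 37-39 | P3 39-41 |
Completion: P1=3  P2=34  P3=41  P4=39  P5=28  P6=31
Turnaround (C−A): P1=3  P2=34  P3=41  P4=39  P5=28  P6=31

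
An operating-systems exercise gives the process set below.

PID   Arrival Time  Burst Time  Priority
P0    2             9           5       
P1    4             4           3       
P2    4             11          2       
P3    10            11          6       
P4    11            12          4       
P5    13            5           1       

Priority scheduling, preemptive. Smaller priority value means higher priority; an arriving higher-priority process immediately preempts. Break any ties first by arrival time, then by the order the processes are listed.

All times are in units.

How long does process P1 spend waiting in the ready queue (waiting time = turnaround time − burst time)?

16

Gantt: | idle 0-2 | P0 2-4 | P2 4-13 | P5 13-18 | P2 18-20 | P1 20-24 | P4 24-36 | P0 36-43 | P3 43-54 |
Completion: P0=43  P1=24  P2=20  P3=54  P4=36  P5=18
Waiting(P1) = turnaround − burst = 20 − 4 = 16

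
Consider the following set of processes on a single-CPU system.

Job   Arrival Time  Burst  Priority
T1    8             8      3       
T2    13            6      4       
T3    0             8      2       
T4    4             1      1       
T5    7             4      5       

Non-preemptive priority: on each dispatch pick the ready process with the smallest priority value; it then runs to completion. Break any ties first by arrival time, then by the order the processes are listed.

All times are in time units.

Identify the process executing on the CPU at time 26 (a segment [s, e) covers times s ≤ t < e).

Schedule: | T3 0-8 | T4 8-9 | T1 9-17 | T2 17-23 | T5 23-27 |
Completion: T1=17  T2=23  T3=8  T4=9  T5=27
Turnaround (C−A): T1=9  T2=10  T3=8  T4=5  T5=20

T5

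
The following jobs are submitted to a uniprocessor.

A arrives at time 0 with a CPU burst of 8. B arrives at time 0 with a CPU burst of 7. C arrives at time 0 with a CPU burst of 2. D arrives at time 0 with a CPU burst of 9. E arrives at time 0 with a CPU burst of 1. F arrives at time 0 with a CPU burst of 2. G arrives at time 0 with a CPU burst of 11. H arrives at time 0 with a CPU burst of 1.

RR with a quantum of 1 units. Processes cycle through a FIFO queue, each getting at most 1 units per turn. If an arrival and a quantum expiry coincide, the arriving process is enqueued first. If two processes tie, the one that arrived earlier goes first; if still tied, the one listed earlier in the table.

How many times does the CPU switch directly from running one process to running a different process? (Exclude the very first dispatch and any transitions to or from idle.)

38

Schedule: | A 0-1 | B 1-2 | C 2-3 | D 3-4 | E 4-5 | F 5-6 | G 6-7 | H 7-8 | A 8-9 | B 9-10 | C 10-11 | D 11-12 | F 12-13 | G 13-14 | A 14-15 | B 15-16 | D 16-17 | G 17-18 | A 18-19 | B 19-20 | D 20-21 | G 21-22 | A 22-23 | B 23-24 | D 24-25 | G 25-26 | A 26-27 | B 27-28 | D 28-29 | G 29-30 | A 30-31 | B 31-32 | D 32-33 | G 33-34 | A 34-35 | D 35-36 | G 36-37 | D 37-38 | G 38-41 |
Completion: A=35  B=32  C=11  D=38  E=5  F=13  G=41  H=8
Turnaround (C−A): A=35  B=32  C=11  D=38  E=5  F=13  G=41  H=8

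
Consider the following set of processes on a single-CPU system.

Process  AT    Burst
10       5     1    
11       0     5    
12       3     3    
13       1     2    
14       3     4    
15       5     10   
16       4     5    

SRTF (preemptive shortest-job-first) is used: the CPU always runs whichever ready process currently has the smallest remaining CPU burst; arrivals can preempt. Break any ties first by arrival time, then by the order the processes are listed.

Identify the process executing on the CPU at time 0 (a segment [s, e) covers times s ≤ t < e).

Timeline: | 11 0-1 | 13 1-3 | 12 3-6 | 10 6-7 | 11 7-11 | 14 11-15 | 16 15-20 | 15 20-30 |
Completion: 10=7  11=11  12=6  13=3  14=15  15=30  16=20
Turnaround (C−A): 10=2  11=11  12=3  13=2  14=12  15=25  16=16

11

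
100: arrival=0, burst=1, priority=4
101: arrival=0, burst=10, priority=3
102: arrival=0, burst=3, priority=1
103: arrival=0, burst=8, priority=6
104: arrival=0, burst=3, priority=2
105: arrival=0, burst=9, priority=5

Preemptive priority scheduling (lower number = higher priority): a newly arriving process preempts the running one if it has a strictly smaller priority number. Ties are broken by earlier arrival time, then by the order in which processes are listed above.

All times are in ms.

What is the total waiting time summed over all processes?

Timeline: | 102 0-3 | 104 3-6 | 101 6-16 | 100 16-17 | 105 17-26 | 103 26-34 |
Completion: 100=17  101=16  102=3  103=34  104=6  105=26
Turnaround (C−A): 100=17  101=16  102=3  103=34  104=6  105=26
Waiting = turnaround − burst: 100=16, 101=6, 102=0, 103=26, 104=3, 105=17
Total waiting = 16 + 6 + 0 + 26 + 3 + 17 = 68

68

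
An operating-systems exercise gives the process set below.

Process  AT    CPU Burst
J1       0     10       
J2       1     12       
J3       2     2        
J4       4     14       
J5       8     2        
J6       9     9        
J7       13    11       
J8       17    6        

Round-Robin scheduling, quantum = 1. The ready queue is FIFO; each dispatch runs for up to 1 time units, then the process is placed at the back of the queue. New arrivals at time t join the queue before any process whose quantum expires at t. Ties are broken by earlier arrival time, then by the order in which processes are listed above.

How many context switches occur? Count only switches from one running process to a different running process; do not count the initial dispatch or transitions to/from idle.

Gantt: | J1 0-1 | J2 1-2 | J1 2-3 | J3 3-4 | J2 4-5 | J1 5-6 | J4 6-7 | J3 7-8 | J2 8-9 | J1 9-10 | J4 10-11 | J5 11-12 | J6 12-13 | J2 13-14 | J1 14-15 | J4 15-16 | J5 16-17 | J7 17-18 | J6 18-19 | J2 19-20 | J1 20-21 | J4 21-22 | J8 22-23 | J7 23-24 | J6 24-25 | J2 25-26 | J1 26-27 | J4 27-28 | J8 28-29 | J7 29-30 | J6 30-31 | J2 31-32 | J1 32-33 | J4 33-34 | J8 34-35 | J7 35-36 | J6 36-37 | J2 37-38 | J1 38-39 | J4 39-40 | J8 40-41 | J7 41-42 | J6 42-43 | J2 43-44 | J1 44-45 | J4 45-46 | J8 46-47 | J7 47-48 | J6 48-49 | J2 49-50 | J4 50-51 | J8 51-52 | J7 52-53 | J6 53-54 | J2 54-55 | J4 55-56 | J7 56-57 | J6 57-58 | J2 58-59 | J4 59-60 | J7 60-61 | J4 61-62 | J7 62-63 | J4 63-64 | J7 64-65 | J4 65-66 |
Completion: J1=45  J2=59  J3=8  J4=66  J5=17  J6=58  J7=65  J8=52
Turnaround (C−A): J1=45  J2=58  J3=6  J4=62  J5=9  J6=49  J7=52  J8=35

65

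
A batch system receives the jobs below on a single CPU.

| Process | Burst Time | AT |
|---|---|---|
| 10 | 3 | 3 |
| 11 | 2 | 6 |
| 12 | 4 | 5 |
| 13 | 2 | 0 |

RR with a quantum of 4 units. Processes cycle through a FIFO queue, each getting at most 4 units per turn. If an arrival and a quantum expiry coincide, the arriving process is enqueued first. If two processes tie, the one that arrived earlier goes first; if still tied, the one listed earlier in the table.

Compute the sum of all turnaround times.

16

Gantt: | 13 0-2 | idle 2-3 | 10 3-6 | 12 6-10 | 11 10-12 |
Completion: 10=6  11=12  12=10  13=2
Turnaround (C−A): 10=3  11=6  12=5  13=2
Turnaround = completion − arrival: 10=3, 11=6, 12=5, 13=2
Total turnaround = 3 + 6 + 5 + 2 = 16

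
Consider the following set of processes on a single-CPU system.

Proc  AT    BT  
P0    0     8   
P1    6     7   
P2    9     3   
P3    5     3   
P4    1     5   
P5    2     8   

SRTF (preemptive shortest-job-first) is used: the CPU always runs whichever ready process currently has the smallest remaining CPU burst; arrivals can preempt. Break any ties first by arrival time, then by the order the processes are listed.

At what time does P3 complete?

Gantt: | P0 0-1 | P4 1-6 | P3 6-9 | P2 9-12 | P0 12-19 | P1 19-26 | P5 26-34 |
Completion: P0=19  P1=26  P2=12  P3=9  P4=6  P5=34
Turnaround (C−A): P0=19  P1=20  P2=3  P3=4  P4=5  P5=32

9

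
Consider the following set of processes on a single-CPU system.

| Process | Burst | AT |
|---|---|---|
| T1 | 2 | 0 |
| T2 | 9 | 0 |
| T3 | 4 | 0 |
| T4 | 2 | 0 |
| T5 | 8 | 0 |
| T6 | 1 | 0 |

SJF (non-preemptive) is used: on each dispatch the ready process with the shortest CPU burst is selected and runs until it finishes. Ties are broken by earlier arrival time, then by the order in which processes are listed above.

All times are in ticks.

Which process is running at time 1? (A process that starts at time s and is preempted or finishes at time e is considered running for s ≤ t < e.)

T1

Gantt: | T6 0-1 | T1 1-3 | T4 3-5 | T3 5-9 | T5 9-17 | T2 17-26 |
Completion: T1=3  T2=26  T3=9  T4=5  T5=17  T6=1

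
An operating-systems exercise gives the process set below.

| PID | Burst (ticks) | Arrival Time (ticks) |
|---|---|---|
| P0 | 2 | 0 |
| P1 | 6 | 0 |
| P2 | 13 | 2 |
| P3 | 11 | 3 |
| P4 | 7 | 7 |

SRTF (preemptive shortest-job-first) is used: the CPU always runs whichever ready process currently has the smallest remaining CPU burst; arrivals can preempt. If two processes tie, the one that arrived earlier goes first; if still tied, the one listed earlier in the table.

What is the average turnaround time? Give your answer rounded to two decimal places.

15.60

Schedule: | P0 0-2 | P1 2-8 | P4 8-15 | P3 15-26 | P2 26-39 |
Completion: P0=2  P1=8  P2=39  P3=26  P4=15
Turnaround (C−A): P0=2  P1=8  P2=37  P3=23  P4=8
Turnaround times: P0=2, P1=8, P2=37, P3=23, P4=8
Average turnaround = (2+8+37+23+8) / 5 = 78/5 = 15.60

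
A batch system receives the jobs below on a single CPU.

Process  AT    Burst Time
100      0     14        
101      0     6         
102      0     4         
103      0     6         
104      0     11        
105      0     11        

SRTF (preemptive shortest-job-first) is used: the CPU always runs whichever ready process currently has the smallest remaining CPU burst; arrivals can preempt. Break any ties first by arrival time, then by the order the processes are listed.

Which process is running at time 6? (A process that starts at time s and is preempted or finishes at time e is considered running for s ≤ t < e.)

101

Timeline: | 102 0-4 | 101 4-10 | 103 10-16 | 104 16-27 | 105 27-38 | 100 38-52 |
Completion: 100=52  101=10  102=4  103=16  104=27  105=38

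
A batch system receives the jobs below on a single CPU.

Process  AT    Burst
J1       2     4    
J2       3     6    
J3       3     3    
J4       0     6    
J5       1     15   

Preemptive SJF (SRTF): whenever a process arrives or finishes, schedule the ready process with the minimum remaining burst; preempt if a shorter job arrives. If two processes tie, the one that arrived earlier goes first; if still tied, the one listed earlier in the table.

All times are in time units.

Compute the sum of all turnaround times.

72

Timeline: | J4 0-6 | J3 6-9 | J1 9-13 | J2 13-19 | J5 19-34 |
Completion: J1=13  J2=19  J3=9  J4=6  J5=34
Turnaround (C−A): J1=11  J2=16  J3=6  J4=6  J5=33
Turnaround = completion − arrival: J1=11, J2=16, J3=6, J4=6, J5=33
Total turnaround = 11 + 16 + 6 + 6 + 33 = 72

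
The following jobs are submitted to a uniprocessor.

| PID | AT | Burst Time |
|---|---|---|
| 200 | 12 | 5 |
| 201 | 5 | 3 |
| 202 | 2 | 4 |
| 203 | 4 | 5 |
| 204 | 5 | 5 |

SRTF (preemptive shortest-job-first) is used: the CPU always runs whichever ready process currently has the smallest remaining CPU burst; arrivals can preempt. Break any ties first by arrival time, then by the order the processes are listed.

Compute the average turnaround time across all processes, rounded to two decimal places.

8.80

Timeline: | idle 0-2 | 202 2-6 | 201 6-9 | 203 9-14 | 204 14-19 | 200 19-24 |
Completion: 200=24  201=9  202=6  203=14  204=19
Turnaround times: 200=12, 201=4, 202=4, 203=10, 204=14
Average turnaround = (12+4+4+10+14) / 5 = 44/5 = 8.80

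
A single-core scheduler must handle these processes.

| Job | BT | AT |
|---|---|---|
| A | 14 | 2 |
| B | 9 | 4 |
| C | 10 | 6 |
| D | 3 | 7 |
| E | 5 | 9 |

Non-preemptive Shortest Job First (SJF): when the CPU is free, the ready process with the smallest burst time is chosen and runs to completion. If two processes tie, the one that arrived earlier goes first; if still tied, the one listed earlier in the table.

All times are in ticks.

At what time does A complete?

16

Schedule: | idle 0-2 | A 2-16 | D 16-19 | E 19-24 | B 24-33 | C 33-43 |
Completion: A=16  B=33  C=43  D=19  E=24
Turnaround (C−A): A=14  B=29  C=37  D=12  E=15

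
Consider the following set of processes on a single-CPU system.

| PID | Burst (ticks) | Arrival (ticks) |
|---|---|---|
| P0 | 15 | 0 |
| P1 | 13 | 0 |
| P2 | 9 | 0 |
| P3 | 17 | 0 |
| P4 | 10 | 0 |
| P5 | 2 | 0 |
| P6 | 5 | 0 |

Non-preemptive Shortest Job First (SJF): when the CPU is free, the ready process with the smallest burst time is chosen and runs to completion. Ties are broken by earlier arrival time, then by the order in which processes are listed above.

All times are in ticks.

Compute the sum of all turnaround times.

215

Gantt: | P5 0-2 | P6 2-7 | P2 7-16 | P4 16-26 | P1 26-39 | P0 39-54 | P3 54-71 |
Completion: P0=54  P1=39  P2=16  P3=71  P4=26  P5=2  P6=7
Turnaround = completion − arrival: P0=54, P1=39, P2=16, P3=71, P4=26, P5=2, P6=7
Total turnaround = 54 + 39 + 16 + 71 + 26 + 2 + 7 = 215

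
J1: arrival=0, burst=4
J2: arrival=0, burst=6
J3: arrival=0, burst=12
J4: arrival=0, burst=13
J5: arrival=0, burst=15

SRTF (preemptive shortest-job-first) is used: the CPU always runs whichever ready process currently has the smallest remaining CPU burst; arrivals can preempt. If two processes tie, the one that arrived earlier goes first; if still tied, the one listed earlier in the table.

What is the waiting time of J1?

Gantt: | J1 0-4 | J2 4-10 | J3 10-22 | J4 22-35 | J5 35-50 |
Completion: J1=4  J2=10  J3=22  J4=35  J5=50
Turnaround (C−A): J1=4  J2=10  J3=22  J4=35  J5=50
Waiting(J1) = turnaround − burst = 4 − 4 = 0

0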